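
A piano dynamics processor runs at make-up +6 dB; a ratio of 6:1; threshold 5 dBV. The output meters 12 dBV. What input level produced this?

11 dBV

Stripping the +6 dB make-up gives 6 dBV at the gain stage.
Post-compression overshoot = 6 − 5 = 1 dB.
Undo the ratio: input overshoot = 1 × 6 = 6 dB, giving input = 11 dBV.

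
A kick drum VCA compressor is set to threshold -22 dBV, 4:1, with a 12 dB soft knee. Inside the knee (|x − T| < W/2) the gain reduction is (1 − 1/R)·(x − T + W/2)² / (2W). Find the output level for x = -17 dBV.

-20.78125 dBV

x − T + W/2 = -17 − (-22) + 6 = 11.
GR = (1 − 1/4) × 11² / 24 = 0.75 × 121 / 24 = 3.78125 dB.
Output = -17 − 3.78125 = -20.78125 dBV.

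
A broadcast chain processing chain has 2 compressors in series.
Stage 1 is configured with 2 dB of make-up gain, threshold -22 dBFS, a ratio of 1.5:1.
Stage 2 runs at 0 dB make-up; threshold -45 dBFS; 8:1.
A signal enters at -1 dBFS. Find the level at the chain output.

-40.125 dBFS

Stage 1: 21 dB above -22 dBFS, reduced 1.5:1 to 14 dB above → -8 dBFS; +2 dB make-up → -6 dBFS.
Stage 2: overshoot 39 dB → 39/8 = 4.875 dB → -40.125 dBFS.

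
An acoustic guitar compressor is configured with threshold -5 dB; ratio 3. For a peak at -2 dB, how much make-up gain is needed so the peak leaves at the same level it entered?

The peak compresses to -5 + 3/3 = -4 dB.
To reach -2 dB requires -2 − (-4) = 2 dB of make-up.

2 dB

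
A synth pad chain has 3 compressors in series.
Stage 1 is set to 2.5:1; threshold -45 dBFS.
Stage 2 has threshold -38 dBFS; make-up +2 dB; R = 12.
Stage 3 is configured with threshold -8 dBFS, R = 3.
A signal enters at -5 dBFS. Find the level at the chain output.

-35.25 dBFS

Stage 1: -5 dBFS is 40 dB over -45 dBFS; at 2.5:1 that becomes 16 dB over, giving -29 dBFS.
Stage 2: overshoot 9 dB → 9/12 = 0.75 dB → -37.25 dBFS; +2 dB make-up → -35.25 dBFS.
Stage 3: -35.25 dBFS ≤ -8 dBFS, so stage 3 doesn't engage; output -35.25 dBFS.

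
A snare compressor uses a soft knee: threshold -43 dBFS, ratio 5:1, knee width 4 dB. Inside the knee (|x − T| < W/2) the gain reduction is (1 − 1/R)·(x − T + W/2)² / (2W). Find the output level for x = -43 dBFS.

-43.4 dBFS

x − T + W/2 = -43 − (-43) + 2 = 2.
GR = (1 − 1/5) × 2² / 8 = 0.8 × 4 / 8 = 0.4 dB.
Output = -43 − 0.4 = -43.4 dBFS.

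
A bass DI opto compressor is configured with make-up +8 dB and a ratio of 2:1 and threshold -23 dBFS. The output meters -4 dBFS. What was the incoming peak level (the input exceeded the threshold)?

Before make-up, the level was -4 − 8 = -12 dBFS.
The compressed level sits -12 − (-23) = 11 dB over threshold.
Undo the ratio: input overshoot = 11 × 2 = 22 dB, giving input = -1 dBFS.

-1 dBFS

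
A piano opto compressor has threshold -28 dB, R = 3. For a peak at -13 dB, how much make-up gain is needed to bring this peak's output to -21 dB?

2 dB

Without make-up, output = threshold + overshoot/3 = -28 + 5 = -23 dB.
Gap to target: 2 dB.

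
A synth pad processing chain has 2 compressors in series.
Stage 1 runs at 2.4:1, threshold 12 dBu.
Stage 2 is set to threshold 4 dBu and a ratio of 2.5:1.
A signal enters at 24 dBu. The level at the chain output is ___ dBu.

Stage 1: 12 dB above 12 dBu, reduced 2.4:1 to 5 dB above → 17 dBu.
Stage 2: overshoot 13 dB → 13/2.5 = 5.2 dB → 9.2 dBu.

9.2 dBu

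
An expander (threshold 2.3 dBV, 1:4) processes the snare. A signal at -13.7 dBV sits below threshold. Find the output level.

-61.7 dBV

Undershoot = 2.3 − (-13.7) = 16 dB.
At 1:4, that expands to 64 dB under threshold.
Output = 2.3 − 64 = -61.7 dBV.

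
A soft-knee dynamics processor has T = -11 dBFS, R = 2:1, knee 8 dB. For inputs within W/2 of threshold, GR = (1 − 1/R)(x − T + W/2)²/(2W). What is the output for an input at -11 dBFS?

x − T + W/2 = -11 − (-11) + 4 = 4.
GR = (1 − 1/2) × 4² / 16 = 0.5 × 16 / 16 = 0.5 dB.
Output = -11 − 0.5 = -11.5 dBFS.

-11.5 dBFS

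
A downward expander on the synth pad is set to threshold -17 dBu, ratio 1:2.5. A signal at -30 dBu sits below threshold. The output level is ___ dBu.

-49.5 dBu

The input is 13 dB below the -17 dBu threshold.
A 1:2.5 expander multiplies undershoot by 2.5: 13 × 2.5 = 32.5 dB below threshold.
Output = -17 − 32.5 = -49.5 dBu.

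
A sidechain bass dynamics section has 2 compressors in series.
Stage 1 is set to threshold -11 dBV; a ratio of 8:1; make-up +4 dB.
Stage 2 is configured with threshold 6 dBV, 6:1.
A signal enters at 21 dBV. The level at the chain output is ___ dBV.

Stage 1: 32 dB above -11 dBV, reduced 8:1 to 4 dB above → -7 dBV; +4 dB make-up → -3 dBV.
Stage 2: -3 dBV ≤ 6 dBV, so stage 2 doesn't engage; output -3 dBV.

-3 dBV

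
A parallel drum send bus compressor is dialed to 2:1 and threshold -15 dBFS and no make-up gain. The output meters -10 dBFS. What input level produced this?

That's 5 dB above the -15 dBFS threshold.
Before 2:1 compression the overshoot was 5 × 2 = 10 dB, so input = -15 + 10 = -5 dBFS.

-5 dBFS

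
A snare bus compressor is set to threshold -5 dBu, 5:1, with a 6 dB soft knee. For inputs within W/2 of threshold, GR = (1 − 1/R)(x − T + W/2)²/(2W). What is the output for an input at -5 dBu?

x − T + W/2 = -5 − (-5) + 3 = 3.
GR = (1 − 1/5) × 3² / 12 = 0.8 × 9 / 12 = 0.6 dB.
Output = -5 − 0.6 = -5.6 dBu.

-5.6 dBu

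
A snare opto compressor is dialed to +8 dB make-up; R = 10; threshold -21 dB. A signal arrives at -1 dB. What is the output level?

Overshoot: -1 − (-21) = 20 dB.
10:1 compression reduces that to 20/10 = 2 dB over.
Output = -21 + 2 = -19 dB; make-up adds 8 dB, giving -11 dB.

-11 dB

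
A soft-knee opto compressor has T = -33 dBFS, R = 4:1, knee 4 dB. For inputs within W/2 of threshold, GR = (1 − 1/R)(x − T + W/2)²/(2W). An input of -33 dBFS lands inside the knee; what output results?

-33.375 dBFS

x − T + W/2 = -33 − (-33) + 2 = 2.
GR = (1 − 1/4) × 2² / 8 = 0.75 × 4 / 8 = 0.375 dB.
Output = -33 − 0.375 = -33.375 dBFS.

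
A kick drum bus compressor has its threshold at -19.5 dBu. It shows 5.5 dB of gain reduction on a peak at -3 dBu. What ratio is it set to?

Input overshoot = -3 − (-19.5) = 16.5 dB.
Output overshoot = 16.5 − 5.5 = 11 dB.
Ratio = input overshoot / output overshoot = 16.5 / 11 = 1.5.

1.5:1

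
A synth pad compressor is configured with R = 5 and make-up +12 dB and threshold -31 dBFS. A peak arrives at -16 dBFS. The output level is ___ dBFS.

-16 dBFS

The input is 15 dB above the -31 dBFS threshold.
The 15 dB excess becomes 3 dB after 5:1 reduction.
Output = -31 + 3 = -28 dBFS; make-up adds 12 dB, giving -16 dBFS.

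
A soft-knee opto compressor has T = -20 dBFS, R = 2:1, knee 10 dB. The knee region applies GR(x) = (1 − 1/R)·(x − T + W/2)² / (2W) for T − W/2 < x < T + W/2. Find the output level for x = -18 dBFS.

x − T + W/2 = -18 − (-20) + 5 = 7.
GR = (1 − 1/2) × 7² / 20 = 0.5 × 49 / 20 = 1.225 dB.
Output = -18 − 1.225 = -19.225 dBFS.

-19.225 dBFS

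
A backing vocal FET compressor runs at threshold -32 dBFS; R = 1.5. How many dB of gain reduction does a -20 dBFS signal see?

The signal is 12 dB above threshold.
After 1.5:1 compression the overshoot becomes 12/1.5 = 8 dB.
Gain reduction = 12 − 8 = 4 dB.

4 dB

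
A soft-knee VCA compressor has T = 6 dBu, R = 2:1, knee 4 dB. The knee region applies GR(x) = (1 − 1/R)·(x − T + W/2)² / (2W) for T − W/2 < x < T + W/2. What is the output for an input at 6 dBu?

5.75 dBu

x − T + W/2 = 6 − 6 + 2 = 2.
GR = (1 − 1/2) × 2² / 8 = 0.5 × 4 / 8 = 0.25 dB.
Output = 6 − 0.25 = 5.75 dBu.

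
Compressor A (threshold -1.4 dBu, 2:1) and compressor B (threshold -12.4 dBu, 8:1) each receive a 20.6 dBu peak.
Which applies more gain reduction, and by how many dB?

A: overshoot 22 dB → output overshoot 11 dB → GR 11 dB.
B: overshoot 33 dB → output overshoot 4.125 dB → GR 28.875 dB.
Difference: 17.875 dB in favour of B.

B, by 17.875 dB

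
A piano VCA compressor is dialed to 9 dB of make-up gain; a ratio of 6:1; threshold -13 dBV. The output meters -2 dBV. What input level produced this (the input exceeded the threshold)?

Before make-up, the level was -2 − 9 = -11 dBV.
That's 2 dB above the -13 dBV threshold.
Input overshoot = R × output overshoot = 12 dB → input = -13 + 12 = -1 dBV.

-1 dBV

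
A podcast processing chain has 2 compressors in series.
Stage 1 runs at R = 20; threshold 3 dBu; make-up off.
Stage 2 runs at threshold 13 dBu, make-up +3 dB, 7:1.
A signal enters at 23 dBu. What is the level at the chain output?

Stage 1: 23 dBu is 20 dB over 3 dBu; at 20:1 that becomes 1 dB over, giving 4 dBu.
Stage 2: 4 dBu ≤ 13 dBu, so stage 2 doesn't engage; make-up brings it to 7 dBu.

7 dBu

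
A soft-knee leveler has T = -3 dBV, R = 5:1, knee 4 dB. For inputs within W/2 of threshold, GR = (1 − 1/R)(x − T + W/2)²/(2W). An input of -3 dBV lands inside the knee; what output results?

-3.4 dBV

x − T + W/2 = -3 − (-3) + 2 = 2.
GR = (1 − 1/5) × 2² / 8 = 0.8 × 4 / 8 = 0.4 dB.
Output = -3 − 0.4 = -3.4 dBV.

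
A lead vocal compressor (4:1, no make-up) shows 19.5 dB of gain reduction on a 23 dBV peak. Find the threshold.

Let T be the threshold. Output overshoot = (input overshoot)/R, so 3.5 − T = (23 − T)/4.
4·(3.5 − T) = 23 − T → 3·T = 14 − 23 = -9.
T = -9/3 = -3 dBV.

-3 dBV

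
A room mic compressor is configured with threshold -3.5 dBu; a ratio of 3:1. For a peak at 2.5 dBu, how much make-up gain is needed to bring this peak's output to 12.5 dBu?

14 dB

The peak compresses to -3.5 + 6/3 = -1.5 dBu.
To reach 12.5 dBu requires 12.5 − (-1.5) = 14 dB of make-up.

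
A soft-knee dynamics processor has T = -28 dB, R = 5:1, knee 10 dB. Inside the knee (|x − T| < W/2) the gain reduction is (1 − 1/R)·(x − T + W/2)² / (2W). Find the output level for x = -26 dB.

-27.96 dB

x − T + W/2 = -26 − (-28) + 5 = 7.
GR = (1 − 1/5) × 7² / 20 = 0.8 × 49 / 20 = 1.96 dB.
Output = -26 − 1.96 = -27.96 dB.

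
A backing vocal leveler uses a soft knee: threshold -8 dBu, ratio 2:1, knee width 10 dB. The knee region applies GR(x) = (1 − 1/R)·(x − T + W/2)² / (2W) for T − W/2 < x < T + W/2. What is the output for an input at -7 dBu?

x − T + W/2 = -7 − (-8) + 5 = 6.
GR = (1 − 1/2) × 6² / 20 = 0.5 × 36 / 20 = 0.9 dB.
Output = -7 − 0.9 = -7.9 dBu.

-7.9 dBu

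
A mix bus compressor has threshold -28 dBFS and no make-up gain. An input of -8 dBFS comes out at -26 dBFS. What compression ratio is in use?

10:1

Input overshoot = -8 − (-28) = 20 dB; output overshoot = -26 − (-28) = 2 dB.
Ratio = 20 / 2 = 10.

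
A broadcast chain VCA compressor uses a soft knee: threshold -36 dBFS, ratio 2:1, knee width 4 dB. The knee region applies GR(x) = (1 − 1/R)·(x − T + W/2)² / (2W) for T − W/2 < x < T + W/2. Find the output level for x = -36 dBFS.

-36.25 dBFS

x − T + W/2 = -36 − (-36) + 2 = 2.
GR = (1 − 1/2) × 2² / 8 = 0.5 × 4 / 8 = 0.25 dB.
Output = -36 − 0.25 = -36.25 dBFS.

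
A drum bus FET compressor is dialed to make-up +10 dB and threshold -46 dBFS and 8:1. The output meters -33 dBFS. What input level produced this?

-22 dBFS

Stripping the +10 dB make-up gives -43 dBFS at the gain stage.
Post-compression overshoot = -43 − (-46) = 3 dB.
Undo the ratio: input overshoot = 3 × 8 = 24 dB, giving input = -22 dBFS.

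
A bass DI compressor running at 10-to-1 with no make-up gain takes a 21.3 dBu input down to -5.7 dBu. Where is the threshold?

-8.7 dBu

Let T be the threshold. Output overshoot = (input overshoot)/R, so -5.7 − T = (21.3 − T)/10.
10·(-5.7 − T) = 21.3 − T → 9·T = -57 − 21.3 = -78.3.
T = -78.3/9 = -8.7 dBu.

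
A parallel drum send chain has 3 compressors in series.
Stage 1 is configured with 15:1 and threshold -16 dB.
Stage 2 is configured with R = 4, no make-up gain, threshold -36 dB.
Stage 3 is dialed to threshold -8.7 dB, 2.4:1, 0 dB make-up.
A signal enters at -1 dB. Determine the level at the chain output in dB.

-30.75 dB

Stage 1: -1 dB is 15 dB over -16 dB; at 15:1 that becomes 1 dB over, giving -15 dB.
Stage 2: 21 dB above -36 dB, reduced 4:1 to 5.25 dB above → -30.75 dB.
Stage 3: -30.75 dB ≤ -8.7 dB, so stage 3 doesn't engage; output -30.75 dB.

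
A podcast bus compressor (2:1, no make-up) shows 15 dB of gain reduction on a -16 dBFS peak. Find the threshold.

Input is 30 dB above T (since output overshoot × R = input overshoot: (-31 − T)·2 = -16 − T gives T = -46 dBFS).
Check: -46 + (-16 − (-46))/2 = -46 + 15 = -31 dBFS. ✓

-46 dBFS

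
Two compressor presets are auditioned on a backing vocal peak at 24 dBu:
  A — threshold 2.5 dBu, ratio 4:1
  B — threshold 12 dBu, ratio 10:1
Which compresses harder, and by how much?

A: GR = 21.5 − 21.5/4 = 16.125 dB.
B: GR = 12 − 12/10 = 10.8 dB.
A reduces 5.325 dB more.

A, by 5.325 dB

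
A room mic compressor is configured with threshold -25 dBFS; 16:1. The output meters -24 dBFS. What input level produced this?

Post-compression overshoot = -24 − (-25) = 1 dB.
Input overshoot = R × output overshoot = 16 dB → input = -25 + 16 = -9 dBFS.

-9 dBFS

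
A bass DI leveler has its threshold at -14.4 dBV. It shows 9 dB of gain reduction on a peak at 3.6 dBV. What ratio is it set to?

Input overshoot = 3.6 − (-14.4) = 18 dB.
Output overshoot = 18 − 9 = 9 dB.
Ratio = input overshoot / output overshoot = 18 / 9 = 2.

2:1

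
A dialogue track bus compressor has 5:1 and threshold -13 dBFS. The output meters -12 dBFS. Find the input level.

-8 dBFS

That's 1 dB above the -13 dBFS threshold.
Input overshoot = R × output overshoot = 5 dB → input = -13 + 5 = -8 dBFS.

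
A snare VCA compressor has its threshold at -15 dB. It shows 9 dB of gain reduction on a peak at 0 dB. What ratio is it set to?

2.5:1

Input overshoot = 0 − (-15) = 15 dB.
Output overshoot = 15 − 9 = 6 dB.
Ratio = input overshoot / output overshoot = 15 / 6 = 2.5.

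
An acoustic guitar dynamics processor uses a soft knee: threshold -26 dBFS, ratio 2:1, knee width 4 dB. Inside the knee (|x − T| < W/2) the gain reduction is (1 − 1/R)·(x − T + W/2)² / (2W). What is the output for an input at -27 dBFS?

x − T + W/2 = -27 − (-26) + 2 = 1.
GR = (1 − 1/2) × 1² / 8 = 0.5 × 1 / 8 = 0.0625 dB.
Output = -27 − 0.0625 = -27.0625 dBFS.

-27.0625 dBFS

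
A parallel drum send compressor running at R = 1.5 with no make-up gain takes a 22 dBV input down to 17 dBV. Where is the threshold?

7 dBV

Gain reduction = 22 − 17 = 5 dB; output overshoot = GR / (R − 1) = 5 / 0.5 = 10 dB.
Threshold = output − output overshoot = 17 − 10 = 7 dBV.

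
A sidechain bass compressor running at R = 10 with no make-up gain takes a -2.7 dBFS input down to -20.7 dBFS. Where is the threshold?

-22.7 dBFS

Gain reduction = -2.7 − (-20.7) = 18 dB; output overshoot = GR / (R − 1) = 18 / 9 = 2 dB.
Threshold = output − output overshoot = -20.7 − 2 = -22.7 dBFS.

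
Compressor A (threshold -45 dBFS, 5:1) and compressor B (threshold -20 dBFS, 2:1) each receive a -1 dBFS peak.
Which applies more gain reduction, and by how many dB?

A: GR = 44 − 44/5 = 35.2 dB.
B: GR = 19 − 19/2 = 9.5 dB.
Difference: 25.7 dB in favour of A.

A, by 25.7 dB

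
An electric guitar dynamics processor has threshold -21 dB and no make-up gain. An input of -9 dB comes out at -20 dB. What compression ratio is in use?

Input overshoot = -9 − (-21) = 12 dB; output overshoot = -20 − (-21) = 1 dB.
Ratio = 12 / 1 = 12.

12:1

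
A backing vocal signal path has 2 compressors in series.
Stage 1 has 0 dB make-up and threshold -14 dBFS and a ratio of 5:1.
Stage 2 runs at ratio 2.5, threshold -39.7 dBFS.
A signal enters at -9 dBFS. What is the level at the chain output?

Stage 1: 5 dB above -14 dBFS, reduced 5:1 to 1 dB above → -13 dBFS.
Stage 2: 26.7 dB above -39.7 dBFS, reduced 2.5:1 to 10.68 dB above → -29.02 dBFS.

-29.02 dBFS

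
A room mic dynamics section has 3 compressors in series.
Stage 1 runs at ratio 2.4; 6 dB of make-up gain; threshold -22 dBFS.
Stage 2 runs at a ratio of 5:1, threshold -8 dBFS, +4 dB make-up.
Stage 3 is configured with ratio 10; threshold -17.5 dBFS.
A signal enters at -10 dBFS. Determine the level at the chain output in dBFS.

-16.45 dBFS

Stage 1: -10 dBFS is 12 dB over -22 dBFS; at 2.4:1 that becomes 5 dB over, giving -17 dBFS; +6 dB make-up → -11 dBFS.
Stage 2: -11 dBFS is at or below the -8 dBFS threshold — no compression; make-up brings it to -7 dBFS.
Stage 3: overshoot 10.5 dB → 10.5/10 = 1.05 dB → -16.45 dBFS.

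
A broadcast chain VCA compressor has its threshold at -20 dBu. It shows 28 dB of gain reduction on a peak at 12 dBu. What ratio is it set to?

Input overshoot = 12 − (-20) = 32 dB.
Output overshoot = 32 − 28 = 4 dB.
Ratio = input overshoot / output overshoot = 32 / 4 = 8.

8:1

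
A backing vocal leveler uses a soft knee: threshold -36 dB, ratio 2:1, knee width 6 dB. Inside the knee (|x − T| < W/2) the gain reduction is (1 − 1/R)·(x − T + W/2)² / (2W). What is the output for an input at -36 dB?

-36.375 dB

x − T + W/2 = -36 − (-36) + 3 = 3.
GR = (1 − 1/2) × 3² / 12 = 0.5 × 9 / 12 = 0.375 dB.
Output = -36 − 0.375 = -36.375 dB.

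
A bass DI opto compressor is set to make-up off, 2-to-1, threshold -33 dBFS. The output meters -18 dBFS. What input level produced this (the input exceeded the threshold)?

The compressed level sits -18 − (-33) = 15 dB over threshold.
Before 2:1 compression the overshoot was 15 × 2 = 30 dB, so input = -33 + 30 = -3 dBFS.

-3 dBFS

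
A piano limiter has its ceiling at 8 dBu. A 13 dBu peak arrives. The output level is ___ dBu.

8 dBu

At ∞:1, everything above 8 dBu is held at the ceiling.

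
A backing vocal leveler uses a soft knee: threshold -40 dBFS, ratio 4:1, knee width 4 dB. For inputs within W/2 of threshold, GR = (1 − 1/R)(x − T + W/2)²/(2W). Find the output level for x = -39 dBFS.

-39.84375 dBFS

x − T + W/2 = -39 − (-40) + 2 = 3.
GR = (1 − 1/4) × 3² / 8 = 0.75 × 9 / 8 = 0.84375 dB.
Output = -39 − 0.84375 = -39.84375 dBFS.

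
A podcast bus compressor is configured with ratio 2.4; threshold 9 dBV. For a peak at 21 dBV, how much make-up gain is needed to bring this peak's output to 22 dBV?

8 dB

Without make-up, output = threshold + overshoot/2.4 = 9 + 5 = 14 dBV.
Gap to target: 8 dB.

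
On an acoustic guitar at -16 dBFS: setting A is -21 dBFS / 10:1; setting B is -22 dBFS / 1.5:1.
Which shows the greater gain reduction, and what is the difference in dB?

A, by 2.5 dB

A: GR = 5 − 5/10 = 4.5 dB.
B: GR = 6 − 6/1.5 = 2 dB.
A applies 2.5 dB more gain reduction.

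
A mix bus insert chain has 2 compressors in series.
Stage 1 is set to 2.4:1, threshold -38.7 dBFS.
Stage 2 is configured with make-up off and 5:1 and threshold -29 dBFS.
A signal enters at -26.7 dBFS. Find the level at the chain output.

Stage 1: 12 dB above -38.7 dBFS, reduced 2.4:1 to 5 dB above → -33.7 dBFS.
Stage 2: below threshold (-33.7 ≤ -29); passes unchanged; output -33.7 dBFS.

-33.7 dBFS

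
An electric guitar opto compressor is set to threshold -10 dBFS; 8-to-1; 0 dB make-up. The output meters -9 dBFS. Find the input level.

-2 dBFS

Post-compression overshoot = -9 − (-10) = 1 dB.
Input overshoot = R × output overshoot = 8 dB → input = -10 + 8 = -2 dBFS.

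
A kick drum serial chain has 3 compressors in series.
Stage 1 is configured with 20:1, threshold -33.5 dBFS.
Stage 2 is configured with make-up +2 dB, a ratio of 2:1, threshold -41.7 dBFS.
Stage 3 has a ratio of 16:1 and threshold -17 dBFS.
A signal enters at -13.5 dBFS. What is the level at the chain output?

-35.1 dBFS

Stage 1: -13.5 dBFS is 20 dB over -33.5 dBFS; at 20:1 that becomes 1 dB over, giving -32.5 dBFS.
Stage 2: -32.5 dBFS is 9.2 dB over -41.7 dBFS; at 2:1 that becomes 4.6 dB over, giving -37.1 dBFS; +2 dB make-up → -35.1 dBFS.
Stage 3: -35.1 dBFS ≤ -17 dBFS, so stage 3 doesn't engage; output -35.1 dBFS.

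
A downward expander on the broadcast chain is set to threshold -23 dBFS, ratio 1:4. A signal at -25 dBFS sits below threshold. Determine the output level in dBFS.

-31 dBFS

Below threshold, a 1:4 expander applies gain = (4−1)×(T − x) of attenuation.
(4−1) × 2 = 6 dB, so output = -25 − 6 = -31 dBFS.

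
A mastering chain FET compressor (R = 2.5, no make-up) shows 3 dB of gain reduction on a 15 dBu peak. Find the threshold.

Let T be the threshold. Output overshoot = (input overshoot)/R, so 12 − T = (15 − T)/2.5.
2.5·(12 − T) = 15 − T → 1.5·T = 30 − 15 = 15.
T = 15/1.5 = 10 dBu.

10 dBu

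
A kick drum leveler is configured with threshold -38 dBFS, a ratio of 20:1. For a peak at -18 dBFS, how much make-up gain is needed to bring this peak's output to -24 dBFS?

13 dB

Overshoot 20 dB → 20/20 = 1 dB after compression, so the compressed level is -38 + 1 = -37 dBFS.
Make-up = target − compressed = -24 − (-37) = 13 dB.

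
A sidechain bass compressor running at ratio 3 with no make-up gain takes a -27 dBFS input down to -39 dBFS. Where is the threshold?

-45 dBFS

Let T be the threshold. Output overshoot = (input overshoot)/R, so -39 − T = (-27 − T)/3.
3·(-39 − T) = -27 − T → 2·T = -117 − (-27) = -90.
T = -90/2 = -45 dBFS.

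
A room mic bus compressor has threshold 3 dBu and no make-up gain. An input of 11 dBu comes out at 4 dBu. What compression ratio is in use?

Input overshoot = 11 − 3 = 8 dB; output overshoot = 4 − 3 = 1 dB.
Ratio = 8 / 1 = 8.

8:1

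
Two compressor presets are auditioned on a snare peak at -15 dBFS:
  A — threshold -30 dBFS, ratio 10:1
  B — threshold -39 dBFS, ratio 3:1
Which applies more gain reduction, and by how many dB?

A: overshoot 15 dB → output overshoot 1.5 dB → GR 13.5 dB.
B: overshoot 24 dB → output overshoot 8 dB → GR 16 dB.
B applies 2.5 dB more gain reduction.

B, by 2.5 dB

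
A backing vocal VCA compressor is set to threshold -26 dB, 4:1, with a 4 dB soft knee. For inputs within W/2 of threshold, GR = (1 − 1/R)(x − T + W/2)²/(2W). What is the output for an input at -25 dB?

-25.84375 dB

x − T + W/2 = -25 − (-26) + 2 = 3.
GR = (1 − 1/4) × 3² / 8 = 0.75 × 9 / 8 = 0.84375 dB.
Output = -25 − 0.84375 = -25.84375 dB.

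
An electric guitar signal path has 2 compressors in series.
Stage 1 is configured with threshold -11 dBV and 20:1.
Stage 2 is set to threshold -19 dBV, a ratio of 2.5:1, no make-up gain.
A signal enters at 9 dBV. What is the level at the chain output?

-15.4 dBV

Stage 1: 9 dBV is 20 dB over -11 dBV; at 20:1 that becomes 1 dB over, giving -10 dBV.
Stage 2: overshoot 9 dB → 9/2.5 = 3.6 dB → -15.4 dBV.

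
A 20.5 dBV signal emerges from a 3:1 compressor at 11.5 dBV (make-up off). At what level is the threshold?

Input is 13.5 dB above T (since output overshoot × R = input overshoot: (11.5 − T)·3 = 20.5 − T gives T = 7 dBV).
Check: 7 + (20.5 − 7)/3 = 7 + 4.5 = 11.5 dBV. ✓

7 dBV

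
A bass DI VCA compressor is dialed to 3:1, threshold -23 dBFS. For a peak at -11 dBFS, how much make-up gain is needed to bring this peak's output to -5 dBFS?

Without make-up, output = threshold + overshoot/3 = -23 + 4 = -19 dBFS.
Gap to target: 14 dB.

14 dB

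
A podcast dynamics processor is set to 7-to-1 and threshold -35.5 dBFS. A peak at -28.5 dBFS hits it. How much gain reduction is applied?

6 dB

The signal is 7 dB above threshold.
At 7:1, output sits 7/7 = 1 dB above threshold.
So the signal is attenuated by 7 − 1 = 6 dB.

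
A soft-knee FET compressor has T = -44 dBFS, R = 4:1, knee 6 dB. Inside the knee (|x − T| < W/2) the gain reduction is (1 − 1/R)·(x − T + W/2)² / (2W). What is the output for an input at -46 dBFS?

-46.0625 dBFS

x − T + W/2 = -46 − (-44) + 3 = 1.
GR = (1 − 1/4) × 1² / 12 = 0.75 × 1 / 12 = 0.0625 dB.
Output = -46 − 0.0625 = -46.0625 dBFS.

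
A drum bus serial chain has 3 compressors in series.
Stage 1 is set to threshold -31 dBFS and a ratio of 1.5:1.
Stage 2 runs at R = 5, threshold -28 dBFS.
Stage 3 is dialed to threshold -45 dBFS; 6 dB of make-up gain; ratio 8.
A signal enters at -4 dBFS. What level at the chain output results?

-36.5 dBFS

Stage 1: 27 dB above -31 dBFS, reduced 1.5:1 to 18 dB above → -13 dBFS.
Stage 2: 15 dB above -28 dBFS, reduced 5:1 to 3 dB above → -25 dBFS.
Stage 3: 20 dB above -45 dBFS, reduced 8:1 to 2.5 dB above → -42.5 dBFS; +6 dB make-up → -36.5 dBFS.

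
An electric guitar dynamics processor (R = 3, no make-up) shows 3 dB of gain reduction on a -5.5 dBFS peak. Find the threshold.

Let T be the threshold. Output overshoot = (input overshoot)/R, so -8.5 − T = (-5.5 − T)/3.
3·(-8.5 − T) = -5.5 − T → 2·T = -25.5 − (-5.5) = -20.
T = -20/2 = -10 dBFS.

-10 dBFS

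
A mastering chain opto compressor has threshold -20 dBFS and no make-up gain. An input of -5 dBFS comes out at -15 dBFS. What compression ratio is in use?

Input overshoot = -5 − (-20) = 15 dB; output overshoot = -15 − (-20) = 5 dB.
Ratio = 15 / 5 = 3.

3:1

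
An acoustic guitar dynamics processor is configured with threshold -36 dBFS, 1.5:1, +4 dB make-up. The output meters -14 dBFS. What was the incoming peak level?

-9 dBFS

Stripping the +4 dB make-up gives -18 dBFS at the gain stage.
That's 18 dB above the -36 dBFS threshold.
Before 1.5:1 compression the overshoot was 18 × 1.5 = 27 dB, so input = -36 + 27 = -9 dBFS.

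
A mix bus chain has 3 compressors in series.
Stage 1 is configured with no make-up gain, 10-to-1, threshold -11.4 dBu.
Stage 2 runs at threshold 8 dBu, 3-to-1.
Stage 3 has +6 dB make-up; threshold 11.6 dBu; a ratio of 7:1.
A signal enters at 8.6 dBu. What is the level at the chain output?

-3.4 dBu

Stage 1: overshoot 20 dB → 20/10 = 2 dB → -9.4 dBu.
Stage 2: below threshold (-9.4 ≤ 8); passes unchanged; output -9.4 dBu.
Stage 3: -9.4 dBu ≤ 11.6 dBu, so stage 3 doesn't engage; make-up brings it to -3.4 dBu.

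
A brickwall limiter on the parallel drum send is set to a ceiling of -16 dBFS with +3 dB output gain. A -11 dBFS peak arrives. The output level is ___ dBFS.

The limiter clamps the peak to its -16 dBFS ceiling.
Output gain then adds 3 dB: -16 + 3 = -13 dBFS.

-13 dBFS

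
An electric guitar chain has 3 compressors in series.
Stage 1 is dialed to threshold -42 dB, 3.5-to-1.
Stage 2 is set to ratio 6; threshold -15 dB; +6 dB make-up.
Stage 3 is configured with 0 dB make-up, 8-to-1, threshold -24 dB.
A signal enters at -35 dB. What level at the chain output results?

-34 dB

Stage 1: -35 dB is 7 dB over -42 dB; at 3.5:1 that becomes 2 dB over, giving -40 dB.
Stage 2: -40 dB ≤ -15 dB, so stage 2 doesn't engage; make-up brings it to -34 dB.
Stage 3: below threshold (-34 ≤ -24); passes unchanged; output -34 dB.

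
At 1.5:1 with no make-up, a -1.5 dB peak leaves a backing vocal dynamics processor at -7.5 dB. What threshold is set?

Input is 18 dB above T (since output overshoot × R = input overshoot: (-7.5 − T)·1.5 = -1.5 − T gives T = -19.5 dB).
Check: -19.5 + (-1.5 − (-19.5))/1.5 = -19.5 + 12 = -7.5 dB. ✓

-19.5 dB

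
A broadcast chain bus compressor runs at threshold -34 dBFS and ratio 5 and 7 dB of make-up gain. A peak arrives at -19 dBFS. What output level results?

The input is 15 dB above the -34 dBFS threshold.
At 5:1 the overshoot is divided by 5, leaving 3 dB above threshold.
That puts the output at -31 dBFS; make-up adds 7 dB, giving -24 dBFS.

-24 dBFS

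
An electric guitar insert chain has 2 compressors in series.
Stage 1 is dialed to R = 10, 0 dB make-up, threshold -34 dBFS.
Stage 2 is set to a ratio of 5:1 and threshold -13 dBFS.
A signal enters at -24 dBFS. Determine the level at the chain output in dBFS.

-33 dBFS

Stage 1: -24 dBFS is 10 dB over -34 dBFS; at 10:1 that becomes 1 dB over, giving -33 dBFS.
Stage 2: -33 dBFS is at or below the -13 dBFS threshold — no compression; output -33 dBFS.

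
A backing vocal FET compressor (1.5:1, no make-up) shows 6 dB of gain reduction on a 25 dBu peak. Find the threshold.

Gain reduction = 25 − 19 = 6 dB; output overshoot = GR / (R − 1) = 6 / 0.5 = 12 dB.
Threshold = output − output overshoot = 19 − 12 = 7 dBu.

7 dBu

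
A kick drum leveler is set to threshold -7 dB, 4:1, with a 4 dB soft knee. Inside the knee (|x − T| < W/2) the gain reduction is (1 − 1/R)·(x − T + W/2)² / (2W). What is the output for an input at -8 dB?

x − T + W/2 = -8 − (-7) + 2 = 1.
GR = (1 − 1/4) × 1² / 8 = 0.75 × 1 / 8 = 0.09375 dB.
Output = -8 − 0.09375 = -8.09375 dB.

-8.09375 dB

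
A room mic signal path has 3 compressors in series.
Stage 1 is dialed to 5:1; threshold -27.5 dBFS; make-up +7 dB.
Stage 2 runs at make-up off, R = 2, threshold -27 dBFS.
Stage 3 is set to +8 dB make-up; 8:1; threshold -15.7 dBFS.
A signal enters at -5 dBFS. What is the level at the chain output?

-13.5 dBFS

Stage 1: 22.5 dB above -27.5 dBFS, reduced 5:1 to 4.5 dB above → -23 dBFS; +7 dB make-up → -16 dBFS.
Stage 2: -16 dBFS is 11 dB over -27 dBFS; at 2:1 that becomes 5.5 dB over, giving -21.5 dBFS.
Stage 3: below threshold (-21.5 ≤ -15.7); passes unchanged; make-up brings it to -13.5 dBFS.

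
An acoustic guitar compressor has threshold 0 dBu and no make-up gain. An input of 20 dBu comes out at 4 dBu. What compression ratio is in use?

Input overshoot = 20 − 0 = 20 dB; output overshoot = 4 − 0 = 4 dB.
Ratio = 20 / 4 = 5.

5:1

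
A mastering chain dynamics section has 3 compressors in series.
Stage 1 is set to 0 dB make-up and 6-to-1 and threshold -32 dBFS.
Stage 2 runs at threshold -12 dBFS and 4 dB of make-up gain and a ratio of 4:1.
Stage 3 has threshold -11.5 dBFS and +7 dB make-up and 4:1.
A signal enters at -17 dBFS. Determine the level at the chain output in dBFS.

Stage 1: 15 dB above -32 dBFS, reduced 6:1 to 2.5 dB above → -29.5 dBFS.
Stage 2: below threshold (-29.5 ≤ -12); passes unchanged; make-up brings it to -25.5 dBFS.
Stage 3: below threshold (-25.5 ≤ -11.5); passes unchanged; make-up brings it to -18.5 dBFS.

-18.5 dBFS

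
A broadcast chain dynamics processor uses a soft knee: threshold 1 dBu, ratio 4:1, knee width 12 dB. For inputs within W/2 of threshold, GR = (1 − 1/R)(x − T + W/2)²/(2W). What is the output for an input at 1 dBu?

x − T + W/2 = 1 − 1 + 6 = 6.
GR = (1 − 1/4) × 6² / 24 = 0.75 × 36 / 24 = 1.125 dB.
Output = 1 − 1.125 = -0.125 dBu.

-0.125 dBu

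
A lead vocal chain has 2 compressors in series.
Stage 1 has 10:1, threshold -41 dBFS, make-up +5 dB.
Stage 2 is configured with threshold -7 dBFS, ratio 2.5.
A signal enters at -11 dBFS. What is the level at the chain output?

Stage 1: -11 dBFS is 30 dB over -41 dBFS; at 10:1 that becomes 3 dB over, giving -38 dBFS; +5 dB make-up → -33 dBFS.
Stage 2: -33 dBFS ≤ -7 dBFS, so stage 2 doesn't engage; output -33 dBFS.

-33 dBFS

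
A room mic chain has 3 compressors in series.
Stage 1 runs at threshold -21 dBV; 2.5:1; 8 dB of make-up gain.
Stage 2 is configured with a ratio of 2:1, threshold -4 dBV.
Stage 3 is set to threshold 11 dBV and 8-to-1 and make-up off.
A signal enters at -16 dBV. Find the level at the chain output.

-11 dBV

Stage 1: overshoot 5 dB → 5/2.5 = 2 dB → -19 dBV; +8 dB make-up → -11 dBV.
Stage 2: -11 dBV is at or below the -4 dBV threshold — no compression; output -11 dBV.
Stage 3: -11 dBV is at or below the 11 dBV threshold — no compression; output -11 dBV.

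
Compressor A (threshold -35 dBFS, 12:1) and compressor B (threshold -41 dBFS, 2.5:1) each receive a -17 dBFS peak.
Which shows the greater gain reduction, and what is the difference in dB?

A: overshoot 18 dB → output overshoot 1.5 dB → GR 16.5 dB.
B: overshoot 24 dB → output overshoot 9.6 dB → GR 14.4 dB.
A reduces 2.1 dB more.

A, by 2.1 dB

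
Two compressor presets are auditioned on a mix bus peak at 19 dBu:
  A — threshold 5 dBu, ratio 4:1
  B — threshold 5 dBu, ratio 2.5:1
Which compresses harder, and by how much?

A, by 2.1 dB

A: overshoot 14 dB → output overshoot 3.5 dB → GR 10.5 dB.
B: overshoot 14 dB → output overshoot 5.6 dB → GR 8.4 dB.
A reduces 2.1 dB more.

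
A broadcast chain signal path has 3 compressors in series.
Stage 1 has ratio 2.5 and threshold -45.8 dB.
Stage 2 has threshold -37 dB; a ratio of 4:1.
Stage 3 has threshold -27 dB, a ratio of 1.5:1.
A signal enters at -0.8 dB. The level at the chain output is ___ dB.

Stage 1: overshoot 45 dB → 45/2.5 = 18 dB → -27.8 dB.
Stage 2: 9.2 dB above -37 dB, reduced 4:1 to 2.3 dB above → -34.7 dB.
Stage 3: -34.7 dB is at or below the -27 dB threshold — no compression; output -34.7 dB.

-34.7 dB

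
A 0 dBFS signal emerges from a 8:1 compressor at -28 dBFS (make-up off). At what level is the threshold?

Input is 32 dB above T (since output overshoot × R = input overshoot: (-28 − T)·8 = 0 − T gives T = -32 dBFS).
Check: -32 + (0 − (-32))/8 = -32 + 4 = -28 dBFS. ✓

-32 dBFS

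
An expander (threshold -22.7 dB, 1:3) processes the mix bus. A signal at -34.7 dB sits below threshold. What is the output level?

-58.7 dB

The input is 12 dB below the -22.7 dB threshold.
A 1:3 expander multiplies undershoot by 3: 12 × 3 = 36 dB below threshold.
Output = -22.7 − 36 = -58.7 dB.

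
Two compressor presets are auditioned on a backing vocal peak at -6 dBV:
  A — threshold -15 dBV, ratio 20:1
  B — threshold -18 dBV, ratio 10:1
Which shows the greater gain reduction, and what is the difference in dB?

B, by 2.25 dB

A: overshoot 9 dB → output overshoot 0.45 dB → GR 8.55 dB.
B: overshoot 12 dB → output overshoot 1.2 dB → GR 10.8 dB.
B applies 2.25 dB more gain reduction.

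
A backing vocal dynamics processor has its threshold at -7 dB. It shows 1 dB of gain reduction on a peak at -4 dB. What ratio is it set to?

1.5:1

Input overshoot = -4 − (-7) = 3 dB.
Output overshoot = 3 − 1 = 2 dB.
Ratio = input overshoot / output overshoot = 3 / 2 = 1.5.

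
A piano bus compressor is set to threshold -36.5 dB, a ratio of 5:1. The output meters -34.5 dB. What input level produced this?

-26.5 dB

That's 2 dB above the -36.5 dB threshold.
Input overshoot = R × output overshoot = 10 dB → input = -36.5 + 10 = -26.5 dB.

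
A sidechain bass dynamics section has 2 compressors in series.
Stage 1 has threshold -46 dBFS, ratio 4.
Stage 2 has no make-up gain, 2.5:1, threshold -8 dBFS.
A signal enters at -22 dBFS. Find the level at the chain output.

-40 dBFS

Stage 1: -22 dBFS is 24 dB over -46 dBFS; at 4:1 that becomes 6 dB over, giving -40 dBFS.
Stage 2: -40 dBFS is at or below the -8 dBFS threshold — no compression; output -40 dBFS.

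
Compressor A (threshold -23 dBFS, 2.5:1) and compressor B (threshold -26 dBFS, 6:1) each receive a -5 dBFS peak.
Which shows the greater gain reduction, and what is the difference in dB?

B, by 6.7 dB

A: overshoot 18 dB → output overshoot 7.2 dB → GR 10.8 dB.
B: overshoot 21 dB → output overshoot 3.5 dB → GR 17.5 dB.
B applies 6.7 dB more gain reduction.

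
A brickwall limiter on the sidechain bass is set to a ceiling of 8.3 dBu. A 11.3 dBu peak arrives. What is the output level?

A brickwall limiter is an ∞:1 compressor: any input above the ceiling is clamped to 8.3 dBu.

8.3 dBu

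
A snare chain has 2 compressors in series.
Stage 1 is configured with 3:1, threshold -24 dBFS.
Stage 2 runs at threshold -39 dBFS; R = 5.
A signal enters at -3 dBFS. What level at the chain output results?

-34.6 dBFS

Stage 1: 21 dB above -24 dBFS, reduced 3:1 to 7 dB above → -17 dBFS.
Stage 2: overshoot 22 dB → 22/5 = 4.4 dB → -34.6 dBFS.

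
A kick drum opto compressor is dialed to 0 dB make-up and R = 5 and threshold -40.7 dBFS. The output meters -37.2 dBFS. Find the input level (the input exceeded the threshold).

Post-compression overshoot = -37.2 − (-40.7) = 3.5 dB.
Undo the ratio: input overshoot = 3.5 × 5 = 17.5 dB, giving input = -23.2 dBFS.

-23.2 dBFS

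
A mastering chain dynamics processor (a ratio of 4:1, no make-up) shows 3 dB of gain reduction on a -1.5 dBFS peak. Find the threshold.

-5.5 dBFS

Gain reduction = -1.5 − (-4.5) = 3 dB; output overshoot = GR / (R − 1) = 3 / 3 = 1 dB.
Threshold = output − output overshoot = -4.5 − 1 = -5.5 dBFS.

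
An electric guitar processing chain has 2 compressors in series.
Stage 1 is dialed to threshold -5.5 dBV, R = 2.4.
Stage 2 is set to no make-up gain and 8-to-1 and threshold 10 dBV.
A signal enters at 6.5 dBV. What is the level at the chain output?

Stage 1: 6.5 dBV is 12 dB over -5.5 dBV; at 2.4:1 that becomes 5 dB over, giving -0.5 dBV.
Stage 2: -0.5 dBV ≤ 10 dBV, so stage 2 doesn't engage; output -0.5 dBV.

-0.5 dBV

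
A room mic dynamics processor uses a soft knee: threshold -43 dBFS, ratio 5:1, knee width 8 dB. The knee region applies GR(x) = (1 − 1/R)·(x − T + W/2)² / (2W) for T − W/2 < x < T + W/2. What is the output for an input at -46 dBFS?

x − T + W/2 = -46 − (-43) + 4 = 1.
GR = (1 − 1/5) × 1² / 16 = 0.8 × 1 / 16 = 0.05 dB.
Output = -46 − 0.05 = -46.05 dBFS.

-46.05 dBFS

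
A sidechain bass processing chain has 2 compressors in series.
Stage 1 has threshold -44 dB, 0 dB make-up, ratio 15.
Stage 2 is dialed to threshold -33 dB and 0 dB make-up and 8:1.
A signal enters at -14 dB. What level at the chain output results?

-42 dB

Stage 1: overshoot 30 dB → 30/15 = 2 dB → -42 dB.
Stage 2: -42 dB ≤ -33 dB, so stage 2 doesn't engage; output -42 dB.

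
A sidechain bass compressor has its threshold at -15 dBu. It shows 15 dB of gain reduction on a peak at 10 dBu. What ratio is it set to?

Input overshoot = 10 − (-15) = 25 dB.
Output overshoot = 25 − 15 = 10 dB.
Ratio = input overshoot / output overshoot = 25 / 10 = 2.5.

2.5:1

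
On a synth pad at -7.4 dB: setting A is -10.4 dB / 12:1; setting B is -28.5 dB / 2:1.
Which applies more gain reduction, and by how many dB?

A: overshoot 3 dB → output overshoot 0.25 dB → GR 2.75 dB.
B: overshoot 21.1 dB → output overshoot 10.55 dB → GR 10.55 dB.
B reduces 7.8 dB more.

B, by 7.8 dB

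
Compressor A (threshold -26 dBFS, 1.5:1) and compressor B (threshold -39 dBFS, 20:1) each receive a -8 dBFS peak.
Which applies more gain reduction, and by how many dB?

A: overshoot 18 dB → output overshoot 12 dB → GR 6 dB.
B: overshoot 31 dB → output overshoot 1.55 dB → GR 29.45 dB.
B applies 23.45 dB more gain reduction.

B, by 23.45 dB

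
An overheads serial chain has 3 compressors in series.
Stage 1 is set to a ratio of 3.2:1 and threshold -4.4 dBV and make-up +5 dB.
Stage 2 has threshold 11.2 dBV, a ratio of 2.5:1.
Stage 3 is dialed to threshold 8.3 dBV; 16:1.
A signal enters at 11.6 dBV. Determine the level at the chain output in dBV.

5.6 dBV

Stage 1: 16 dB above -4.4 dBV, reduced 3.2:1 to 5 dB above → 0.6 dBV; +5 dB make-up → 5.6 dBV.
Stage 2: below threshold (5.6 ≤ 11.2); passes unchanged; output 5.6 dBV.
Stage 3: 5.6 dBV ≤ 8.3 dBV, so stage 3 doesn't engage; output 5.6 dBV.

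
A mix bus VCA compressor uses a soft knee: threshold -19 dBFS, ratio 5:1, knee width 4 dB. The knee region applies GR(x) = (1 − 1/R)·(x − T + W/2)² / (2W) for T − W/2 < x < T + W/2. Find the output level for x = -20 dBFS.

x − T + W/2 = -20 − (-19) + 2 = 1.
GR = (1 − 1/5) × 1² / 8 = 0.8 × 1 / 8 = 0.1 dB.
Output = -20 − 0.1 = -20.1 dBFS.

-20.1 dBFS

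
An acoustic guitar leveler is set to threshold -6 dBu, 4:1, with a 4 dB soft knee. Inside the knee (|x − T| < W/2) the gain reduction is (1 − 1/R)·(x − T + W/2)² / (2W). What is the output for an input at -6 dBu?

x − T + W/2 = -6 − (-6) + 2 = 2.
GR = (1 − 1/4) × 2² / 8 = 0.75 × 4 / 8 = 0.375 dB.
Output = -6 − 0.375 = -6.375 dBu.

-6.375 dBu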